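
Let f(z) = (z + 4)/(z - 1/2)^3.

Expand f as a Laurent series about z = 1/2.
9/(2*(z - 1/2)^3) + 1/(z - 1/2)^2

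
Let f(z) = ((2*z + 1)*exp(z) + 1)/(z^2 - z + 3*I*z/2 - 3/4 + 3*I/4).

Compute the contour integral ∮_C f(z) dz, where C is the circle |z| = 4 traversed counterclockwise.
By the residue theorem, ∮_C f(z) dz = 2πi · (sum of the residues of f at the poles inside |z| = 4).

The denominator factors as (z + 1/2)*(z - 3/2 + 3*I/2), so the singularities of f are simple poles at z = -1/2, z = 3/2 - 3*I/2.
  |-1/2|² = 1/4 < 16 = 4², so this pole is inside the contour.
  |3/2 - 3*I/2|² = 9/2 < 16 = 4², so this pole is inside the contour.

With P(z) = (2*z + 1)*exp(z) + 1 and Q(z) = z^2 - z + 3*I*z/2 - 3/4 + 3*I/4, each pole is simple, so Res(f, z₀) = P(z₀)/Q'(z₀) with Q'(z) = 2*z - 1 + 3*I/2.
  Res(f, -1/2) = P(-1/2)/Q'(-1/2) = (1)/(-2 + 3*I/2) = -8/25 - 6*I/25
  Res(f, 3/2 - 3*I/2) = P(3/2 - 3*I/2)/Q'(3/2 - 3*I/2) = (1 + (4 - 3*I)*exp(3/2 - 3*I/2))/(2 - 3*I/2) = 8/25 + 2*exp(3/2 - 3*I/2) + 6*I/25

Sum of residues inside C: 2*exp(3/2 - 3*I/2)
∮_C f(z) dz = 2πi · (2*exp(3/2 - 3*I/2)) = 4*I*pi*exp(3/2 - 3*I/2)

Final answer: 4*I*pi*exp(3/2 - 3*I/2)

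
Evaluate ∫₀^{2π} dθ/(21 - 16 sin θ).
Call the integral J. The integrand is 2π-periodic and we integrate over a full period, so shifting θ does not change the value (θ → θ + π/2 turns sin θ into cos θ; θ → θ + π flips the sign of the trig term). Hence
  J = ∫₀^{2π} dθ/(21 + 16 cos θ).
Put z = e^{iθ}: then cos θ = (z + 1/z)/2, dθ = dz/(iz), and z runs once counterclockwise around |z| = 1:
  J = ∮_{|z|=1} 1/(21 + 16*(z + 1/z)/2) · dz/(iz) = (2/i) ∮_{|z|=1} dz/(16*z^2 + 42*z + 16).
The roots of 16*z^2 + 42*z + 16 are z = (-21 ± sqrt(21^2 - 16^2))/16, with sqrt(185) = sqrt(185); their product is 1, so only z₊ = -21/16 + sqrt(185)/16 lies inside the unit circle (z₋ = -21/16 - sqrt(185)/16 lies outside).
z₊ is a simple zero of q(z) = 16*z^2 + 42*z + 16, so Res(1/q, z₊) = 1/q'(z₊) with q'(z) = 32*z + 42; and q'(z₊) = 16*(z₊ - z₋) = 2*sqrt(185).
Therefore J = (2/i) · 2πi · 1/(2*sqrt(185)) = 2*pi/(sqrt(185)) = 2*sqrt(185)*pi/185

Final answer: 2*sqrt(185)*pi/185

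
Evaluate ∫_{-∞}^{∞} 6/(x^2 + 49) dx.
Let f(z) = 6/(z^2 + 49). The denominator has no real zeros and deg Q - deg P = 2 ≥ 2, so the integral of f over the upper semicircle |z| = R tends to 0 as R → ∞. Closing the contour in the upper half-plane,
  ∫_{-∞}^{∞} f(x) dx = 2πi · Σ Res(f, z_k)  over the poles with Im z_k > 0.

Zeros of the denominator: z^2 + 49 = 0 gives z = ±7*I.
Upper half-plane: z = 7*I (simple).

Each pole is a simple zero of Q(z) = z^2 + 49, so Res(f, z₀) = P(z₀)/Q'(z₀) with P(z) = 6, Q'(z) = 2*z:
  Res(f, 7*I) = (6)/(14*I) = -3*I/7

∫_{-∞}^{∞} f(x) dx = 2πi · (-3*I/7) = 6*pi/7

Final answer: 6*pi/7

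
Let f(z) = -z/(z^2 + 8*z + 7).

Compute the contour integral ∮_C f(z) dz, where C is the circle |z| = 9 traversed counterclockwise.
By the residue theorem, ∮_C f(z) dz = 2πi · (sum of the residues of f at the poles inside |z| = 9).

The denominator factors as (z + 1)*(z + 7), so the singularities of f are simple poles at z = -1, z = -7.
  |-1|² = 1 < 81 = 9², so this pole is inside the contour.
  |-7|² = 49 < 81 = 9², so this pole is inside the contour.

With P(z) = -z and Q(z) = z^2 + 8*z + 7, each pole is simple, so Res(f, z₀) = P(z₀)/Q'(z₀) with Q'(z) = 2*z + 8.
  Res(f, -1) = P(-1)/Q'(-1) = (1)/(6) = 1/6
  Res(f, -7) = P(-7)/Q'(-7) = (7)/(-6) = -7/6

Sum of residues inside C: -1
∮_C f(z) dz = 2πi · (-1) = -2*I*pi

Final answer: -2*I*pi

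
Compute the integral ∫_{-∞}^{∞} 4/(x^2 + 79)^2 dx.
2*sqrt(79)*pi/6241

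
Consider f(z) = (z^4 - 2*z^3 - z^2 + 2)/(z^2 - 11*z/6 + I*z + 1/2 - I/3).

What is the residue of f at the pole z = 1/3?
Write f(z) = P(z)/Q(z) with P(z) = z^4 - 2*z^3 - z^2 + 2 and Q(z) = z^2 - 11*z/6 + I*z + 1/2 - I/3.
The denominator factors as Q(z) = (z - 1/3)*(z - 3/2 + I), so z = 1/3 is a simple zero of Q and P is analytic there; z = 1/3 is therefore a simple pole and
  Res(f, z₀) = P(z₀)/Q'(z₀).

Q'(z) = 2*z - 11/6 + I, so Q'(1/3) = -7/6 + I.
P(1/3) = 148/81.

Res(f, 1/3) = (148/81)/(-7/6 + I) = -2072/2295 - 592*I/765

Final answer: -2072/2295 - 592*I/765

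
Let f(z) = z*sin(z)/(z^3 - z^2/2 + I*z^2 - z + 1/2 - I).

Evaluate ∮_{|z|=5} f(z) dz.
By the residue theorem, ∮_C f(z) dz = 2πi · (sum of the residues of f at the poles inside |z| = 5).

The denominator factors as (z + 1)*(z - 1)*(z - 1/2 + I), so the singularities of f are simple poles at z = -1, z = 1, z = 1/2 - I.
  |-1|² = 1 < 25 = 5², so this pole is inside the contour.
  |1|² = 1 < 25 = 5², so this pole is inside the contour.
  |1/2 - I|² = 5/4 < 25 = 5², so this pole is inside the contour.

With P(z) = z*sin(z) and Q(z) = z^3 - z^2/2 + I*z^2 - z + 1/2 - I, each pole is simple, so Res(f, z₀) = P(z₀)/Q'(z₀) with Q'(z) = 3*z^2 - z + 2*I*z - 1.
  Res(f, -1) = P(-1)/Q'(-1) = (sin(1))/(3 - 2*I) = (3/13 + 2*I/13)*sin(1)
  Res(f, 1) = P(1)/Q'(1) = (sin(1))/(1 + 2*I) = (1/5 - 2*I/5)*sin(1)
  Res(f, 1/2 - I) = P(1/2 - I)/Q'(1/2 - I) = ((1/2 - I)*sin(1/2 - I))/(-7/4 - I) = (2/65 + 36*I/65)*sin(1/2 - I)

Sum of residues inside C: (28/65 - 16*I/65)*sin(1) + (2/65 + 36*I/65)*sin(1/2 - I)
∮_C f(z) dz = 2πi · ((28/65 - 16*I/65)*sin(1) + (2/65 + 36*I/65)*sin(1/2 - I)) = pi*(32/65 + 56*I/65)*sin(1) + pi*(-72/65 + 4*I/65)*sin(1/2 - I)

Final answer: pi*(32/65 + 56*I/65)*sin(1) + pi*(-72/65 + 4*I/65)*sin(1/2 - I)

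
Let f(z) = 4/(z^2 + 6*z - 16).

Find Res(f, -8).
Write f(z) = P(z)/Q(z) with P(z) = 4 and Q(z) = z^2 + 6*z - 16.
The denominator factors as Q(z) = (z + 8)*(z - 2), so z = -8 is a simple zero of Q and P is analytic there; z = -8 is therefore a simple pole and
  Res(f, z₀) = P(z₀)/Q'(z₀).

Q'(z) = 2*z + 6, so Q'(-8) = -10.
P(-8) = 4.

Res(f, -8) = (4)/(-10) = -2/5

Final answer: -2/5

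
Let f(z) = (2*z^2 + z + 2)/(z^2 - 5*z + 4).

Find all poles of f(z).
The singularities of f are the zeros of the denominator. Factoring,
  z^2 - 5*z + 4 = (z - 4)*(z - 1)
so the candidates are z = 4, z = 1.

Check the numerator P(z) = 2*z^2 + z + 2 at each one:
  P(4) = 38 ≠ 0, so z = 4 is a (simple) pole.
  P(1) = 5 ≠ 0, so z = 1 is a (simple) pole.

Poles of f: {1, 4}

Final answer: {1, 4}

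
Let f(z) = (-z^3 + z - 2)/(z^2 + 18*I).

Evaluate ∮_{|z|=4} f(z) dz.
By the residue theorem, ∮_C f(z) dz = 2πi · (sum of the residues of f at the poles inside |z| = 4).

The denominator factors as (z - 3 + 3*I)*(z + 3 - 3*I), so the singularities of f are simple poles at z = 3 - 3*I, z = -3 + 3*I.
  |3 - 3*I|² = 18 > 16 = 4², so this pole is outside the contour.
  |-3 + 3*I|² = 18 > 16 = 4², so this pole is outside the contour.

No pole lies inside the contour, so f is analytic on and inside C and the integral is 0 (Cauchy's theorem).

Final answer: 0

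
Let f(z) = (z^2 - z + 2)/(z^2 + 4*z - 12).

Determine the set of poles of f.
The singularities of f are the zeros of the denominator. Factoring,
  z^2 + 4*z - 12 = (z - 2)*(z + 6)
so the candidates are z = 2, z = -6.

Check the numerator P(z) = z^2 - z + 2 at each one:
  P(2) = 4 ≠ 0, so z = 2 is a (simple) pole.
  P(-6) = 44 ≠ 0, so z = -6 is a (simple) pole.

Poles of f: {-6, 2}

Final answer: {-6, 2}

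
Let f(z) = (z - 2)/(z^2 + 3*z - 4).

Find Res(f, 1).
-1/5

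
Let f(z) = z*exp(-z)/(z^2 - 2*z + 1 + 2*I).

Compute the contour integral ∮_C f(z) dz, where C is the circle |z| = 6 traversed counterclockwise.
By the residue theorem, ∮_C f(z) dz = 2πi · (sum of the residues of f at the poles inside |z| = 6).

The denominator factors as (z - 2 + I)*(z - I), so the singularities of f are simple poles at z = 2 - I, z = I.
  |2 - I|² = 5 < 36 = 6², so this pole is inside the contour.
  |I|² = 1 < 36 = 6², so this pole is inside the contour.

With P(z) = z*exp(-z) and Q(z) = z^2 - 2*z + 1 + 2*I, each pole is simple, so Res(f, z₀) = P(z₀)/Q'(z₀) with Q'(z) = 2*z - 2.
  Res(f, 2 - I) = P(2 - I)/Q'(2 - I) = ((2 - I)*exp(-2 + I))/(2 - 2*I) = (3/4 + I/4)*exp(-2 + I)
  Res(f, I) = P(I)/Q'(I) = (I*exp(-I))/(-2 + 2*I) = (1/4 - I/4)*exp(-I)

Sum of residues inside C: (1/4 - I/4)*exp(-I) + (3/4 + I/4)*exp(-2 + I)
∮_C f(z) dz = 2πi · ((1/4 - I/4)*exp(-I) + (3/4 + I/4)*exp(-2 + I)) = pi*(1/2 + I/2)*exp(-I) + pi*(-1/2 + 3*I/2)*exp(-2 + I)

Final answer: pi*(1/2 + I/2)*exp(-I) + pi*(-1/2 + 3*I/2)*exp(-2 + I)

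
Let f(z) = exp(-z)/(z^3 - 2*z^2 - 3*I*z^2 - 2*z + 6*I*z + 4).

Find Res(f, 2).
Write f(z) = P(z)/Q(z) with P(z) = exp(-z) and Q(z) = z^3 - 2*z^2 - 3*I*z^2 - 2*z + 6*I*z + 4.
The denominator factors as Q(z) = (z - 2*I)*(z - 2)*(z - I), so z = 2 is a simple zero of Q and P is analytic there; z = 2 is therefore a simple pole and
  Res(f, z₀) = P(z₀)/Q'(z₀).

Q'(z) = 3*z^2 - 4*z - 6*I*z - 2 + 6*I, so Q'(2) = 2 - 6*I.
P(2) = exp(-2).

Res(f, 2) = (exp(-2))/(2 - 6*I) = (1/20 + 3*I/20)*exp(-2)

Final answer: (1/20 + 3*I/20)*exp(-2)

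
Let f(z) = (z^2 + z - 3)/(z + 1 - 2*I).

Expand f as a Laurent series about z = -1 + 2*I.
Put w = z - (-1 + 2*I), i.e. z = w - 1 + 2*I. The denominator is w, so it suffices to rewrite the numerator in powers of w.

P(z) = z^2 + z - 3
P(w - 1 + 2*I) = -7 - 2*I + (-1 + 4*I)*w + w^2

Dividing each term by w:
  f = (-7 - 2*I)/w - 1 + 4*I + w

Substituting back w = z + 1 - 2*I:
  f(z) = (-7 - 2*I)/(z + 1 - 2*I) - 1 + 4*I + (z + 1 - 2*I)

The series is finite because the numerator is a polynomial; the negative powers form the principal part, and the coefficient of 1/(z + 1 - 2*I) gives Res(f, -1 + 2*I) = -7 - 2*I.

Final answer: (-7 - 2*I)/(z + 1 - 2*I) - 1 + 4*I + (z + 1 - 2*I)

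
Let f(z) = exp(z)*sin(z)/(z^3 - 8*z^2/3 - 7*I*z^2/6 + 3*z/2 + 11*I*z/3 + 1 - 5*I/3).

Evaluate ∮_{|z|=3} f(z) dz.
pi*(-12/25 - 24*I/25)*exp(I)*sinh(1) + pi*(-1248/2825 + 264*I/2825)*exp(2 - I/2)*sin(2 - I/2) + pi*(792/565 - 324*I/565)*exp(2/3 + 2*I/3)*sin(2/3 + 2*I/3)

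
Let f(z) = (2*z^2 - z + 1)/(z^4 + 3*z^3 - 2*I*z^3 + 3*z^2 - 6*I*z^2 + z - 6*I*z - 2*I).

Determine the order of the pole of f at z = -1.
Factor the denominator:
  z^4 + 3*z^3 - 2*I*z^3 + 3*z^2 - 6*I*z^2 + z - 6*I*z - 2*I = (z + 1)^3*(z - 2*I)

The numerator P(z) = 2*z^2 - z + 1 has P(-1) = 4 ≠ 0, so no factor of (z + 1) cancels.
Near z = -1 we can therefore write f(z) = g(z)/(z + 1)^3 with g analytic at -1 and g(-1) ≠ 0 (g is the numerator divided by the remaining denominator factors).

Hence z = -1 is a pole of order 3.

Final answer: 3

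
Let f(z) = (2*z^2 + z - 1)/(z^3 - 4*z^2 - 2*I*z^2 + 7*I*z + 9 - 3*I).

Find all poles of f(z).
The singularities of f are the zeros of the denominator. Factoring,
  z^3 - 4*z^2 - 2*I*z^2 + 7*I*z + 9 - 3*I = (z - 3)*(z - 2 - I)*(z + 1 - I)
so the candidates are z = 3, z = 2 + I, z = -1 + I.

Check the numerator P(z) = 2*z^2 + z - 1 at each one:
  P(3) = 20 ≠ 0, so z = 3 is a (simple) pole.
  P(2 + I) = 7 + 9*I ≠ 0, so z = 2 + I is a (simple) pole.
  P(-1 + I) = -2 - 3*I ≠ 0, so z = -1 + I is a (simple) pole.

Poles of f: {-1 + I, 2 + I, 3}

Final answer: {-1 + I, 2 + I, 3}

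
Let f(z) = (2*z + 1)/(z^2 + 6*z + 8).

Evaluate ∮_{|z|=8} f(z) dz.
By the residue theorem, ∮_C f(z) dz = 2πi · (sum of the residues of f at the poles inside |z| = 8).

The denominator factors as (z + 2)*(z + 4), so the singularities of f are simple poles at z = -2, z = -4.
  |-2|² = 4 < 64 = 8², so this pole is inside the contour.
  |-4|² = 16 < 64 = 8², so this pole is inside the contour.

With P(z) = 2*z + 1 and Q(z) = z^2 + 6*z + 8, each pole is simple, so Res(f, z₀) = P(z₀)/Q'(z₀) with Q'(z) = 2*z + 6.
  Res(f, -2) = P(-2)/Q'(-2) = (-3)/(2) = -3/2
  Res(f, -4) = P(-4)/Q'(-4) = (-7)/(-2) = 7/2

Sum of residues inside C: 2
∮_C f(z) dz = 2πi · (2) = 4*I*pi

Final answer: 4*I*pi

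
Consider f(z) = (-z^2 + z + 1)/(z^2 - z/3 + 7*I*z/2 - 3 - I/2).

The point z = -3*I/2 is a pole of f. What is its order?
Factor the denominator:
  z^2 - z/3 + 7*I*z/2 - 3 - I/2 = (z + 3*I/2)*(z - 1/3 + 2*I)

The numerator P(z) = -z^2 + z + 1 has P(-3*I/2) = 13/4 - 3*I/2 ≠ 0, so no factor of (z + 3*I/2) cancels.
Near z = -3*I/2 we can therefore write f(z) = g(z)/(z + 3*I/2) with g analytic at -3*I/2 and g(-3*I/2) ≠ 0 (g is the numerator divided by the remaining denominator factors).

Hence z = -3*I/2 is a pole of order 1.

Final answer: 1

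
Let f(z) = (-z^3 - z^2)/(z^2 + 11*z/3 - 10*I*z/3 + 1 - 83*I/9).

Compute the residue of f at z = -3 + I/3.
Write f(z) = P(z)/Q(z) with P(z) = -z^3 - z^2 and Q(z) = z^2 + 11*z/3 - 10*I*z/3 + 1 - 83*I/9.
The denominator factors as Q(z) = (z + 3 - I/3)*(z + 2/3 - 3*I), so z = -3 + I/3 is a simple zero of Q and P is analytic there; z = -3 + I/3 is therefore a simple pole and
  Res(f, z₀) = P(z₀)/Q'(z₀).

Q'(z) = 2*z + 11/3 - 10*I/3, so Q'(-3 + I/3) = -7/3 - 8*I/3.
P(-3 + I/3) = 154/9 - 188*I/27.

Res(f, -3 + I/3) = (154/9 - 188*I/27)/(-7/3 - 8*I/3) = -1730/1017 + 5012*I/1017

Final answer: -1730/1017 + 5012*I/1017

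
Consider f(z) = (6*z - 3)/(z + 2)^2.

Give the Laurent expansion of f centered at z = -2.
Put w = z - (-2), i.e. z = w - 2. The denominator is w^2, so it suffices to rewrite the numerator in powers of w.

P(z) = 6*z - 3
P(w - 2) = -15 + 6*w

Dividing each term by w^2:
  f = -15/w^2 + 6/w

Substituting back w = z + 2:
  f(z) = -15/(z + 2)^2 + 6/(z + 2)

The series is finite because the numerator is a polynomial; the negative powers form the principal part, and the coefficient of 1/(z + 2) gives Res(f, -2) = 6.

Final answer: -15/(z + 2)^2 + 6/(z + 2)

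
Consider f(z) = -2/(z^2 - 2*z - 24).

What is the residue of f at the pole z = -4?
Write f(z) = P(z)/Q(z) with P(z) = -2 and Q(z) = z^2 - 2*z - 24.
The denominator factors as Q(z) = (z - 6)*(z + 4), so z = -4 is a simple zero of Q and P is analytic there; z = -4 is therefore a simple pole and
  Res(f, z₀) = P(z₀)/Q'(z₀).

Q'(z) = 2*z - 2, so Q'(-4) = -10.
P(-4) = -2.

Res(f, -4) = (-2)/(-10) = 1/5

Final answer: 1/5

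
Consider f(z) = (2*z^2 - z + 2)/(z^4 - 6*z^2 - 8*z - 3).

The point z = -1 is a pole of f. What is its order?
Factor the denominator:
  z^4 - 6*z^2 - 8*z - 3 = (z + 1)^3*(z - 3)

The numerator P(z) = 2*z^2 - z + 2 has P(-1) = 5 ≠ 0, so no factor of (z + 1) cancels.
Near z = -1 we can therefore write f(z) = g(z)/(z + 1)^3 with g analytic at -1 and g(-1) ≠ 0 (g is the numerator divided by the remaining denominator factors).

Hence z = -1 is a pole of order 3.

Final answer: 3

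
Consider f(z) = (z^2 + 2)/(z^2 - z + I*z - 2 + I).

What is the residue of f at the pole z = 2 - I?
Write f(z) = P(z)/Q(z) with P(z) = z^2 + 2 and Q(z) = z^2 - z + I*z - 2 + I.
The denominator factors as Q(z) = (z + 1)*(z - 2 + I), so z = 2 - I is a simple zero of Q and P is analytic there; z = 2 - I is therefore a simple pole and
  Res(f, z₀) = P(z₀)/Q'(z₀).

Q'(z) = 2*z - 1 + I, so Q'(2 - I) = 3 - I.
P(2 - I) = 5 - 4*I.

Res(f, 2 - I) = (5 - 4*I)/(3 - I) = 19/10 - 7*I/10

Final answer: 19/10 - 7*I/10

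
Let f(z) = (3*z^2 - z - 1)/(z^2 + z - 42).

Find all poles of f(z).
The singularities of f are the zeros of the denominator. Factoring,
  z^2 + z - 42 = (z + 7)*(z - 6)
so the candidates are z = -7, z = 6.

Check the numerator P(z) = 3*z^2 - z - 1 at each one:
  P(-7) = 153 ≠ 0, so z = -7 is a (simple) pole.
  P(6) = 101 ≠ 0, so z = 6 is a (simple) pole.

Poles of f: {-7, 6}

Final answer: {-7, 6}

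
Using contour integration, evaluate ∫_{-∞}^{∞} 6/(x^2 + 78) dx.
Let f(z) = 6/(z^2 + 78). The denominator has no real zeros and deg Q - deg P = 2 ≥ 2, so the integral of f over the upper semicircle |z| = R tends to 0 as R → ∞. Closing the contour in the upper half-plane,
  ∫_{-∞}^{∞} f(x) dx = 2πi · Σ Res(f, z_k)  over the poles with Im z_k > 0.

Zeros of the denominator: z^2 + 78 = 0 gives z = ±sqrt(78)*I.
Upper half-plane: z = sqrt(78)*I (simple).

Each pole is a simple zero of Q(z) = z^2 + 78, so Res(f, z₀) = P(z₀)/Q'(z₀) with P(z) = 6, Q'(z) = 2*z:
  Res(f, sqrt(78)*I) = (6)/(2*sqrt(78)*I) = -sqrt(78)*I/26

∫_{-∞}^{∞} f(x) dx = 2πi · (-sqrt(78)*I/26) = sqrt(78)*pi/13

Final answer: sqrt(78)*pi/13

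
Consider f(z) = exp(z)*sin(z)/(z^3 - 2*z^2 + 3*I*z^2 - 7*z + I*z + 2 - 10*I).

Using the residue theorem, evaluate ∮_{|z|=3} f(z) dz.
pi*(1/5 - I/5)*exp(1 - I)*sin(1 - I) + pi*(11/145 - 13*I/145)*exp(-2)*sin(2)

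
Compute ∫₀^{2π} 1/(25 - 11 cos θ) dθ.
Call the integral J. The integrand is 2π-periodic and we integrate over a full period, so shifting θ does not change the value (θ → θ + π flips the sign of the trig term). Hence
  J = ∫₀^{2π} dθ/(25 + 11 cos θ).
Put z = e^{iθ}: then cos θ = (z + 1/z)/2, dθ = dz/(iz), and z runs once counterclockwise around |z| = 1:
  J = ∮_{|z|=1} 1/(25 + 11*(z + 1/z)/2) · dz/(iz) = (2/i) ∮_{|z|=1} dz/(11*z^2 + 50*z + 11).
The roots of 11*z^2 + 50*z + 11 are z = (-25 ± sqrt(25^2 - 11^2))/11, with sqrt(504) = 6*sqrt(14); their product is 1, so only z₊ = -25/11 + 6*sqrt(14)/11 lies inside the unit circle (z₋ = -25/11 - 6*sqrt(14)/11 lies outside).
z₊ is a simple zero of q(z) = 11*z^2 + 50*z + 11, so Res(1/q, z₊) = 1/q'(z₊) with q'(z) = 22*z + 50; and q'(z₊) = 11*(z₊ - z₋) = 12*sqrt(14).
Therefore J = (2/i) · 2πi · 1/(12*sqrt(14)) = 2*pi/(6*sqrt(14)) = sqrt(14)*pi/42

Final answer: sqrt(14)*pi/42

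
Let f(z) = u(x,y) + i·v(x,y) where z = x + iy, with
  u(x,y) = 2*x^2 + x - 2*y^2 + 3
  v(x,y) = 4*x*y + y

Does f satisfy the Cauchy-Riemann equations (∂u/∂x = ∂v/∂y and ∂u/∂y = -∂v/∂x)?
∂u/∂x = 4*x + 1
∂v/∂y = 4*x + 1
∂u/∂y = -4*y
∂v/∂x = 4*y
∂u/∂x = ∂v/∂y and ∂u/∂y = -∂v/∂x hold identically; f is analytic.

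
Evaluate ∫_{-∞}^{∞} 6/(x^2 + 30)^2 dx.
Let f(z) = 6/(z^2 + 30)^2. The denominator has no real zeros and deg Q - deg P = 4 ≥ 2, so the integral of f over the upper semicircle |z| = R tends to 0 as R → ∞. Closing the contour in the upper half-plane,
  ∫_{-∞}^{∞} f(x) dx = 2πi · Σ Res(f, z_k)  over the poles with Im z_k > 0.

Zeros of the denominator: z^2 + 30 = 0 gives z = ±sqrt(30)*I.
Upper half-plane: z = sqrt(30)*I (a pole of order 2).

Write f(z) = g(z)/(z - sqrt(30)*I)^2 with g(z) = 6/(z + sqrt(30)*I)^2. For a double pole, Res(f, z₀) = g'(z₀):
  g'(z) = -12/(z + sqrt(30)*I)^3
  Res(f, sqrt(30)*I) = g'(sqrt(30)*I) = -sqrt(30)*I/600

∫_{-∞}^{∞} f(x) dx = 2πi · (-sqrt(30)*I/600) = sqrt(30)*pi/300

Final answer: sqrt(30)*pi/300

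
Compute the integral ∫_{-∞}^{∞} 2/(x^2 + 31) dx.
Let f(z) = 2/(z^2 + 31). The denominator has no real zeros and deg Q - deg P = 2 ≥ 2, so the integral of f over the upper semicircle |z| = R tends to 0 as R → ∞. Closing the contour in the upper half-plane,
  ∫_{-∞}^{∞} f(x) dx = 2πi · Σ Res(f, z_k)  over the poles with Im z_k > 0.

Zeros of the denominator: z^2 + 31 = 0 gives z = ±sqrt(31)*I.
Upper half-plane: z = sqrt(31)*I (simple).

Each pole is a simple zero of Q(z) = z^2 + 31, so Res(f, z₀) = P(z₀)/Q'(z₀) with P(z) = 2, Q'(z) = 2*z:
  Res(f, sqrt(31)*I) = (2)/(2*sqrt(31)*I) = -sqrt(31)*I/31

∫_{-∞}^{∞} f(x) dx = 2πi · (-sqrt(31)*I/31) = 2*sqrt(31)*pi/31

Final answer: 2*sqrt(31)*pi/31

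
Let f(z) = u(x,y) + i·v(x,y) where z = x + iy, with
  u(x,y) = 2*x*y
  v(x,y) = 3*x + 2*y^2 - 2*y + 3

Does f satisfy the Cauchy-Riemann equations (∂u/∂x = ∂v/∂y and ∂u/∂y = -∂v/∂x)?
∂u/∂x = 2*y
∂v/∂y = 4*y - 2
∂u/∂y = 2*x
∂v/∂x = 3
∂u/∂x ≠ ∂v/∂y and ∂u/∂y ≠ -∂v/∂x; the Cauchy-Riemann equations are not satisfied, so f is not analytic.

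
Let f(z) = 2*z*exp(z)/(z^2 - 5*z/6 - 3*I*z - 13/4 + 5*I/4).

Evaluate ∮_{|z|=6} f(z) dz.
By the residue theorem, ∮_C f(z) dz = 2πi · (sum of the residues of f at the poles inside |z| = 6).

The denominator factors as (z + 2/3 - 3*I/2)*(z - 3/2 - 3*I/2), so the singularities of f are simple poles at z = -2/3 + 3*I/2, z = 3/2 + 3*I/2.
  |-2/3 + 3*I/2|² = 97/36 < 36 = 6², so this pole is inside the contour.
  |3/2 + 3*I/2|² = 9/2 < 36 = 6², so this pole is inside the contour.

With P(z) = 2*z*exp(z) and Q(z) = z^2 - 5*z/6 - 3*I*z - 13/4 + 5*I/4, each pole is simple, so Res(f, z₀) = P(z₀)/Q'(z₀) with Q'(z) = 2*z - 5/6 - 3*I.
  Res(f, -2/3 + 3*I/2) = P(-2/3 + 3*I/2)/Q'(-2/3 + 3*I/2) = ((-4/3 + 3*I)*exp(-2/3 + 3*I/2))/(-13/6) = (8/13 - 18*I/13)*exp(-2/3 + 3*I/2)
  Res(f, 3/2 + 3*I/2) = P(3/2 + 3*I/2)/Q'(3/2 + 3*I/2) = ((3 + 3*I)*exp(3/2 + 3*I/2))/(13/6) = (18/13 + 18*I/13)*exp(3/2 + 3*I/2)

Sum of residues inside C: (8/13 - 18*I/13)*exp(-2/3 + 3*I/2) + (18/13 + 18*I/13)*exp(3/2 + 3*I/2)
∮_C f(z) dz = 2πi · ((8/13 - 18*I/13)*exp(-2/3 + 3*I/2) + (18/13 + 18*I/13)*exp(3/2 + 3*I/2)) = pi*(-36/13 + 36*I/13)*exp(3/2 + 3*I/2) + pi*(36/13 + 16*I/13)*exp(-2/3 + 3*I/2)

Final answer: pi*(-36/13 + 36*I/13)*exp(3/2 + 3*I/2) + pi*(36/13 + 16*I/13)*exp(-2/3 + 3*I/2)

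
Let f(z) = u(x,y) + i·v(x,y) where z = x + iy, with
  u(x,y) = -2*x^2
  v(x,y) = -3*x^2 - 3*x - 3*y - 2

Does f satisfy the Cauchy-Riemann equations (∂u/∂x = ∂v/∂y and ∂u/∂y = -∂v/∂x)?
∂u/∂x = -4*x
∂v/∂y = -3
∂u/∂y = 0
∂v/∂x = -6*x - 3
∂u/∂x ≠ ∂v/∂y and ∂u/∂y ≠ -∂v/∂x; the Cauchy-Riemann equations are not satisfied, so f is not analytic.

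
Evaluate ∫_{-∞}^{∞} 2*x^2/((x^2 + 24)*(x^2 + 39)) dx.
Let f(z) = 2*z^2/((z^2 + 24)*(z^2 + 39)). The denominator has no real zeros and deg Q - deg P = 2 ≥ 2, so the integral of f over the upper semicircle |z| = R tends to 0 as R → ∞. Closing the contour in the upper half-plane,
  ∫_{-∞}^{∞} f(x) dx = 2πi · Σ Res(f, z_k)  over the poles with Im z_k > 0.

Zeros of the denominator: z^2 + 24 = 0 gives z = ±2*sqrt(6)*I; z^2 + 39 = 0 gives z = ±sqrt(39)*I.
Upper half-plane: z = sqrt(39)*I, z = 2*sqrt(6)*I (simple).

Each pole is a simple zero of Q(z) = z^4 + 63*z^2 + 936, so Res(f, z₀) = P(z₀)/Q'(z₀) with P(z) = 2*z^2, Q'(z) = 4*z^3 + 126*z:
  Res(f, sqrt(39)*I) = (-78)/(-30*sqrt(39)*I) = -sqrt(39)*I/15
  Res(f, 2*sqrt(6)*I) = (-48)/(60*sqrt(6)*I) = 2*sqrt(6)*I/15

Sum of residues: I*(-sqrt(39) + 2*sqrt(6))/15
∫_{-∞}^{∞} f(x) dx = 2πi · (I*(-sqrt(39) + 2*sqrt(6))/15) = 2*pi*(-2*sqrt(6) + sqrt(39))/15

Final answer: 2*pi*(-2*sqrt(6) + sqrt(39))/15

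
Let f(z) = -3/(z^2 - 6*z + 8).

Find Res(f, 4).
-3/2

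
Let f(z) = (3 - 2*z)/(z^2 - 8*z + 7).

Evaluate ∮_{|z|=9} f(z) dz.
By the residue theorem, ∮_C f(z) dz = 2πi · (sum of the residues of f at the poles inside |z| = 9).

The denominator factors as (z - 1)*(z - 7), so the singularities of f are simple poles at z = 1, z = 7.
  |1|² = 1 < 81 = 9², so this pole is inside the contour.
  |7|² = 49 < 81 = 9², so this pole is inside the contour.

With P(z) = 3 - 2*z and Q(z) = z^2 - 8*z + 7, each pole is simple, so Res(f, z₀) = P(z₀)/Q'(z₀) with Q'(z) = 2*z - 8.
  Res(f, 1) = P(1)/Q'(1) = (1)/(-6) = -1/6
  Res(f, 7) = P(7)/Q'(7) = (-11)/(6) = -11/6

Sum of residues inside C: -2
∮_C f(z) dz = 2πi · (-2) = -4*I*pi

Final answer: -4*I*pi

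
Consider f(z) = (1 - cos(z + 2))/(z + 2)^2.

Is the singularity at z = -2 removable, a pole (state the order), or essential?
Let u = z + 2. The argument of cos is z + 2 = u, so
  f = (1 - cos(u))/u^2 = ((u)^2/2 - (u)^4/24 + ...)/u^2 = 1/2 - (1/24)*u^2 + ...
The Laurent expansion about u = 0 has no negative powers; equivalently lim_{z→-2} f(z) = 1/2 exists and is finite.
So the singularity is removable.

Final answer: removable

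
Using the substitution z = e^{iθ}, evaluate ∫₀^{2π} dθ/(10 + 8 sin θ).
pi/3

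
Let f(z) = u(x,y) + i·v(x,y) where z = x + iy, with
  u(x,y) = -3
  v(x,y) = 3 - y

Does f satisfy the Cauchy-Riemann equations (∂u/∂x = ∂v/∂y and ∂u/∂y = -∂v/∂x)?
∂u/∂x = 0
∂v/∂y = -1
∂u/∂y = 0
∂v/∂x = 0
∂u/∂x ≠ ∂v/∂y; the Cauchy-Riemann equations are not satisfied, so f is not analytic.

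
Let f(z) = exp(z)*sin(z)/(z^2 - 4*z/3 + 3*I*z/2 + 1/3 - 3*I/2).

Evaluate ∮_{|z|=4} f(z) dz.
By the residue theorem, ∮_C f(z) dz = 2πi · (sum of the residues of f at the poles inside |z| = 4).

The denominator factors as (z - 1)*(z - 1/3 + 3*I/2), so the singularities of f are simple poles at z = 1, z = 1/3 - 3*I/2.
  |1|² = 1 < 16 = 4², so this pole is inside the contour.
  |1/3 - 3*I/2|² = 85/36 < 16 = 4², so this pole is inside the contour.

With P(z) = exp(z)*sin(z) and Q(z) = z^2 - 4*z/3 + 3*I*z/2 + 1/3 - 3*I/2, each pole is simple, so Res(f, z₀) = P(z₀)/Q'(z₀) with Q'(z) = 2*z - 4/3 + 3*I/2.
  Res(f, 1) = P(1)/Q'(1) = (exp(1)*sin(1))/(2/3 + 3*I/2) = exp(1)*(24/97 - 54*I/97)*sin(1)
  Res(f, 1/3 - 3*I/2) = P(1/3 - 3*I/2)/Q'(1/3 - 3*I/2) = (exp(1/3 - 3*I/2)*sin(1/3 - 3*I/2))/(-2/3 - 3*I/2) = (-24/97 + 54*I/97)*exp(1/3 - 3*I/2)*sin(1/3 - 3*I/2)

Sum of residues inside C: exp(1)*(24/97 - 54*I/97)*sin(1) + (-24/97 + 54*I/97)*exp(1/3 - 3*I/2)*sin(1/3 - 3*I/2)
∮_C f(z) dz = 2πi · (exp(1)*(24/97 - 54*I/97)*sin(1) + (-24/97 + 54*I/97)*exp(1/3 - 3*I/2)*sin(1/3 - 3*I/2)) = exp(1)*pi*(108/97 + 48*I/97)*sin(1) + pi*(-108/97 - 48*I/97)*exp(1/3 - 3*I/2)*sin(1/3 - 3*I/2)

Final answer: exp(1)*pi*(108/97 + 48*I/97)*sin(1) + pi*(-108/97 - 48*I/97)*exp(1/3 - 3*I/2)*sin(1/3 - 3*I/2)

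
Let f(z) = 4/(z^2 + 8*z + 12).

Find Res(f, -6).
-1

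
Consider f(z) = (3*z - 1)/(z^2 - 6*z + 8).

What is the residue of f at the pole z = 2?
-5/2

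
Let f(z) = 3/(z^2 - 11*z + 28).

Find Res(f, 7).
Write f(z) = P(z)/Q(z) with P(z) = 3 and Q(z) = z^2 - 11*z + 28.
The denominator factors as Q(z) = (z - 7)*(z - 4), so z = 7 is a simple zero of Q and P is analytic there; z = 7 is therefore a simple pole and
  Res(f, z₀) = P(z₀)/Q'(z₀).

Q'(z) = 2*z - 11, so Q'(7) = 3.
P(7) = 3.

Res(f, 7) = (3)/(3) = 1

Final answer: 1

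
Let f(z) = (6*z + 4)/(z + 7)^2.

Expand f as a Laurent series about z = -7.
Put w = z - (-7), i.e. z = w - 7. The denominator is w^2, so it suffices to rewrite the numerator in powers of w.

P(z) = 6*z + 4
P(w - 7) = -38 + 6*w

Dividing each term by w^2:
  f = -38/w^2 + 6/w

Substituting back w = z + 7:
  f(z) = -38/(z + 7)^2 + 6/(z + 7)

The series is finite because the numerator is a polynomial; the negative powers form the principal part, and the coefficient of 1/(z + 7) gives Res(f, -7) = 6.

Final answer: -38/(z + 7)^2 + 6/(z + 7)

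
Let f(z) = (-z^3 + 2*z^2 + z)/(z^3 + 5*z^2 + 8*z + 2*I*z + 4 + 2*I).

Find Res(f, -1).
Write f(z) = P(z)/Q(z) with P(z) = -z^3 + 2*z^2 + z and Q(z) = z^3 + 5*z^2 + 8*z + 2*I*z + 4 + 2*I.
The denominator factors as Q(z) = (z + 1 + I)*(z + 1)*(z + 3 - I), so z = -1 is a simple zero of Q and P is analytic there; z = -1 is therefore a simple pole and
  Res(f, z₀) = P(z₀)/Q'(z₀).

Q'(z) = 3*z^2 + 10*z + 8 + 2*I, so Q'(-1) = 1 + 2*I.
P(-1) = 2.

Res(f, -1) = (2)/(1 + 2*I) = 2/5 - 4*I/5

Final answer: 2/5 - 4*I/5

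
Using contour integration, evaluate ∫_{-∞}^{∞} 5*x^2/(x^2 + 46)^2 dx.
Let f(z) = 5*z^2/(z^2 + 46)^2. The denominator has no real zeros and deg Q - deg P = 2 ≥ 2, so the integral of f over the upper semicircle |z| = R tends to 0 as R → ∞. Closing the contour in the upper half-plane,
  ∫_{-∞}^{∞} f(x) dx = 2πi · Σ Res(f, z_k)  over the poles with Im z_k > 0.

Zeros of the denominator: z^2 + 46 = 0 gives z = ±sqrt(46)*I.
Upper half-plane: z = sqrt(46)*I (a pole of order 2).

Write f(z) = g(z)/(z - sqrt(46)*I)^2 with g(z) = 5*z^2/(z + sqrt(46)*I)^2. For a double pole, Res(f, z₀) = g'(z₀):
  g'(z) = 10*sqrt(46)*I*z/(z + sqrt(46)*I)^3
  Res(f, sqrt(46)*I) = g'(sqrt(46)*I) = -5*sqrt(46)*I/184

∫_{-∞}^{∞} f(x) dx = 2πi · (-5*sqrt(46)*I/184) = 5*sqrt(46)*pi/92

Final answer: 5*sqrt(46)*pi/92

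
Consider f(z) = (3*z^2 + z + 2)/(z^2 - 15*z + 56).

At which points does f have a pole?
The singularities of f are the zeros of the denominator. Factoring,
  z^2 - 15*z + 56 = (z - 7)*(z - 8)
so the candidates are z = 7, z = 8.

Check the numerator P(z) = 3*z^2 + z + 2 at each one:
  P(7) = 156 ≠ 0, so z = 7 is a (simple) pole.
  P(8) = 202 ≠ 0, so z = 8 is a (simple) pole.

Poles of f: {7, 8}

Final answer: {7, 8}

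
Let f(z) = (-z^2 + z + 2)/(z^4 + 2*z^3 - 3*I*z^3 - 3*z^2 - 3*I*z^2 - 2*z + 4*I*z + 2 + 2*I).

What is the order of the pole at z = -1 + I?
3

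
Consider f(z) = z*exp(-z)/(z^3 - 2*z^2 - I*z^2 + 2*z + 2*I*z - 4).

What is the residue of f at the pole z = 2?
(3/10 + I/10)*exp(-2)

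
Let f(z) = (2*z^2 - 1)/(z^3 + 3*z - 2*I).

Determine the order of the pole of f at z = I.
Factor the denominator:
  z^3 + 3*z - 2*I = (z - I)^2*(z + 2*I)

The numerator P(z) = 2*z^2 - 1 has P(I) = -3 ≠ 0, so no factor of (z - I) cancels.
Near z = I we can therefore write f(z) = g(z)/(z - I)^2 with g analytic at I and g(I) ≠ 0 (g is the numerator divided by the remaining denominator factors).

Hence z = I is a pole of order 2.

Final answer: 2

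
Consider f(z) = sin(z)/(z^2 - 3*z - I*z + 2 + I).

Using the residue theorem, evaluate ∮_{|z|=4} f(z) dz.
pi*(-1 - I)*sin(1) + pi*(1 + I)*sin(2 + I)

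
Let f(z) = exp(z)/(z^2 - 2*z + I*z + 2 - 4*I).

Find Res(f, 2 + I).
Write f(z) = P(z)/Q(z) with P(z) = exp(z) and Q(z) = z^2 - 2*z + I*z + 2 - 4*I.
The denominator factors as Q(z) = (z + 2*I)*(z - 2 - I), so z = 2 + I is a simple zero of Q and P is analytic there; z = 2 + I is therefore a simple pole and
  Res(f, z₀) = P(z₀)/Q'(z₀).

Q'(z) = 2*z - 2 + I, so Q'(2 + I) = 2 + 3*I.
P(2 + I) = exp(2 + I).

Res(f, 2 + I) = (exp(2 + I))/(2 + 3*I) = (2/13 - 3*I/13)*exp(2 + I)

Final answer: (2/13 - 3*I/13)*exp(2 + I)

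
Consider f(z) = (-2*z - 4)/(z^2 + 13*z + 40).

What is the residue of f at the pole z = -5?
2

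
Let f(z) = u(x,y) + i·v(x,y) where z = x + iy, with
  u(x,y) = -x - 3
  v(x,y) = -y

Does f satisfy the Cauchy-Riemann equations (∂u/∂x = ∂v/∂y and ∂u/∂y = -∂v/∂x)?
∂u/∂x = -1
∂v/∂y = -1
∂u/∂y = 0
∂v/∂x = 0
∂u/∂x = ∂v/∂y and ∂u/∂y = -∂v/∂x hold identically; f is analytic.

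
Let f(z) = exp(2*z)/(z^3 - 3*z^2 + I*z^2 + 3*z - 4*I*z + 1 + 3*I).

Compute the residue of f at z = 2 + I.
Write f(z) = P(z)/Q(z) with P(z) = exp(2*z) and Q(z) = z^3 - 3*z^2 + I*z^2 + 3*z - 4*I*z + 1 + 3*I.
The denominator factors as Q(z) = (z + I)*(z - 2 - I)*(z - 1 + I), so z = 2 + I is a simple zero of Q and P is analytic there; z = 2 + I is therefore a simple pole and
  Res(f, z₀) = P(z₀)/Q'(z₀).

Q'(z) = 3*z^2 - 6*z + 2*I*z + 3 - 4*I, so Q'(2 + I) = -2 + 6*I.
P(2 + I) = exp(4 + 2*I).

Res(f, 2 + I) = (exp(4 + 2*I))/(-2 + 6*I) = (-1/20 - 3*I/20)*exp(4 + 2*I)

Final answer: (-1/20 - 3*I/20)*exp(4 + 2*I)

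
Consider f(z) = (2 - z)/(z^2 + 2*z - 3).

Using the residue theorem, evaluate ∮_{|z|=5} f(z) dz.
By the residue theorem, ∮_C f(z) dz = 2πi · (sum of the residues of f at the poles inside |z| = 5).

The denominator factors as (z - 1)*(z + 3), so the singularities of f are simple poles at z = 1, z = -3.
  |1|² = 1 < 25 = 5², so this pole is inside the contour.
  |-3|² = 9 < 25 = 5², so this pole is inside the contour.

With P(z) = 2 - z and Q(z) = z^2 + 2*z - 3, each pole is simple, so Res(f, z₀) = P(z₀)/Q'(z₀) with Q'(z) = 2*z + 2.
  Res(f, 1) = P(1)/Q'(1) = (1)/(4) = 1/4
  Res(f, -3) = P(-3)/Q'(-3) = (5)/(-4) = -5/4

Sum of residues inside C: -1
∮_C f(z) dz = 2πi · (-1) = -2*I*pi

Final answer: -2*I*pi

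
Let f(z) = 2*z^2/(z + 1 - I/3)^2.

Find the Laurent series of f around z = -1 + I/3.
Put w = z - (-1 + I/3), i.e. z = w - 1 + I/3. The denominator is w^2, so it suffices to rewrite the numerator in powers of w.

P(z) = 2*z^2
P(w - 1 + I/3) = 16/9 - 4*I/3 + (-4 + 4*I/3)*w + 2*w^2

Dividing each term by w^2:
  f = (16/9 - 4*I/3)/w^2 + (-4 + 4*I/3)/w + 2

Substituting back w = z + 1 - I/3:
  f(z) = (16/9 - 4*I/3)/(z + 1 - I/3)^2 + (-4 + 4*I/3)/(z + 1 - I/3) + 2

The series is finite because the numerator is a polynomial; the negative powers form the principal part, and the coefficient of 1/(z + 1 - I/3) gives Res(f, -1 + I/3) = -4 + 4*I/3.

Final answer: (16/9 - 4*I/3)/(z + 1 - I/3)^2 + (-4 + 4*I/3)/(z + 1 - I/3) + 2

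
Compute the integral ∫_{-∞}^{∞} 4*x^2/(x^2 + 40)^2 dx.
Let f(z) = 4*z^2/(z^2 + 40)^2. The denominator has no real zeros and deg Q - deg P = 2 ≥ 2, so the integral of f over the upper semicircle |z| = R tends to 0 as R → ∞. Closing the contour in the upper half-plane,
  ∫_{-∞}^{∞} f(x) dx = 2πi · Σ Res(f, z_k)  over the poles with Im z_k > 0.

Zeros of the denominator: z^2 + 40 = 0 gives z = ±2*sqrt(10)*I.
Upper half-plane: z = 2*sqrt(10)*I (a pole of order 2).

Write f(z) = g(z)/(z - 2*sqrt(10)*I)^2 with g(z) = 4*z^2/(z + 2*sqrt(10)*I)^2. For a double pole, Res(f, z₀) = g'(z₀):
  g'(z) = 16*sqrt(10)*I*z/(z + 2*sqrt(10)*I)^3
  Res(f, 2*sqrt(10)*I) = g'(2*sqrt(10)*I) = -sqrt(10)*I/20

∫_{-∞}^{∞} f(x) dx = 2πi · (-sqrt(10)*I/20) = sqrt(10)*pi/10

Final answer: sqrt(10)*pi/10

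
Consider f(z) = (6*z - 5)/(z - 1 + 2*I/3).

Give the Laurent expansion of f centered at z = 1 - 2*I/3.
Put w = z - (1 - 2*I/3), i.e. z = w + 1 - 2*I/3. The denominator is w, so it suffices to rewrite the numerator in powers of w.

P(z) = 6*z - 5
P(w + 1 - 2*I/3) = 1 - 4*I + 6*w

Dividing each term by w:
  f = (1 - 4*I)/w + 6

Substituting back w = z - 1 + 2*I/3:
  f(z) = (1 - 4*I)/(z - 1 + 2*I/3) + 6

The series is finite because the numerator is a polynomial; the negative powers form the principal part, and the coefficient of 1/(z - 1 + 2*I/3) gives Res(f, 1 - 2*I/3) = 1 - 4*I.

Final answer: (1 - 4*I)/(z - 1 + 2*I/3) + 6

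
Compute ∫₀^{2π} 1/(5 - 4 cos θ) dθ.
Call the integral J. The integrand is 2π-periodic and we integrate over a full period, so shifting θ does not change the value (θ → θ + π flips the sign of the trig term). Hence
  J = ∫₀^{2π} dθ/(5 + 4 cos θ).
Put z = e^{iθ}: then cos θ = (z + 1/z)/2, dθ = dz/(iz), and z runs once counterclockwise around |z| = 1:
  J = ∮_{|z|=1} 1/(5 + 4*(z + 1/z)/2) · dz/(iz) = (2/i) ∮_{|z|=1} dz/(4*z^2 + 10*z + 4).
The roots of 4*z^2 + 10*z + 4 are z = (-5 ± sqrt(5^2 - 4^2))/4, with sqrt(9) = 3; their product is 1, so only z₊ = -1/2 lies inside the unit circle (z₋ = -2 lies outside).
z₊ is a simple zero of q(z) = 4*z^2 + 10*z + 4, so Res(1/q, z₊) = 1/q'(z₊) with q'(z) = 8*z + 10; and q'(z₊) = 4*(z₊ - z₋) = 6.
Therefore J = (2/i) · 2πi · 1/(6) = 2*pi/(3) = 2*pi/3

Final answer: 2*pi/3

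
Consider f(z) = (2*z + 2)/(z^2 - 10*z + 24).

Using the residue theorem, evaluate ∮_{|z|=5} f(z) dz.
By the residue theorem, ∮_C f(z) dz = 2πi · (sum of the residues of f at the poles inside |z| = 5).

The denominator factors as (z - 6)*(z - 4), so the singularities of f are simple poles at z = 6, z = 4.
  |6|² = 36 > 25 = 5², so this pole is outside the contour.
  |4|² = 16 < 25 = 5², so this pole is inside the contour.

With P(z) = 2*z + 2 and Q(z) = z^2 - 10*z + 24, each pole is simple, so Res(f, z₀) = P(z₀)/Q'(z₀) with Q'(z) = 2*z - 10.
  Res(f, 4) = P(4)/Q'(4) = (10)/(-2) = -5

∮_C f(z) dz = 2πi · (-5) = -10*I*pi

Final answer: -10*I*pi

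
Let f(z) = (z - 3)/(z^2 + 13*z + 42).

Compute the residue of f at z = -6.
Write f(z) = P(z)/Q(z) with P(z) = z - 3 and Q(z) = z^2 + 13*z + 42.
The denominator factors as Q(z) = (z + 7)*(z + 6), so z = -6 is a simple zero of Q and P is analytic there; z = -6 is therefore a simple pole and
  Res(f, z₀) = P(z₀)/Q'(z₀).

Q'(z) = 2*z + 13, so Q'(-6) = 1.
P(-6) = -9.

Res(f, -6) = (-9)/(1) = -9

Final answer: -9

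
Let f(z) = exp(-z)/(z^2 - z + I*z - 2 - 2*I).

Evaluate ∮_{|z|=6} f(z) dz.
pi*(-1/5 - 3*I/5)*exp(1 + I) + pi*(1/5 + 3*I/5)*exp(-2)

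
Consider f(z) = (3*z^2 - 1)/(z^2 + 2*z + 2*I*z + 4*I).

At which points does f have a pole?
{-2, -2*I}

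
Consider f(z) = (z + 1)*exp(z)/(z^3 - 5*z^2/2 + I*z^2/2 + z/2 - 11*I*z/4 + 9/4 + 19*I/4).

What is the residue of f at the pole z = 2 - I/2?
Write f(z) = P(z)/Q(z) with P(z) = (z + 1)*exp(z) and Q(z) = z^3 - 5*z^2/2 + I*z^2/2 + z/2 - 11*I*z/4 + 9/4 + 19*I/4.
The denominator factors as Q(z) = (z - 2 + I/2)*(z - 3/2 - I)*(z + 1 + I), so z = 2 - I/2 is a simple zero of Q and P is analytic there; z = 2 - I/2 is therefore a simple pole and
  Res(f, z₀) = P(z₀)/Q'(z₀).

Q'(z) = 3*z^2 - 5*z + I*z + 1/2 - 11*I/4, so Q'(2 - I/2) = 9/4 - 17*I/4.
P(2 - I/2) = (3 - I/2)*exp(2 - I/2).

Res(f, 2 - I/2) = ((3 - I/2)*exp(2 - I/2))/(9/4 - 17*I/4) = (71/185 + 93*I/185)*exp(2 - I/2)

Final answer: (71/185 + 93*I/185)*exp(2 - I/2)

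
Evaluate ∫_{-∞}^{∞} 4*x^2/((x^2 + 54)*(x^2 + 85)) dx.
Let f(z) = 4*z^2/((z^2 + 54)*(z^2 + 85)). The denominator has no real zeros and deg Q - deg P = 2 ≥ 2, so the integral of f over the upper semicircle |z| = R tends to 0 as R → ∞. Closing the contour in the upper half-plane,
  ∫_{-∞}^{∞} f(x) dx = 2πi · Σ Res(f, z_k)  over the poles with Im z_k > 0.

Zeros of the denominator: z^2 + 54 = 0 gives z = ±3*sqrt(6)*I; z^2 + 85 = 0 gives z = ±sqrt(85)*I.
Upper half-plane: z = 3*sqrt(6)*I, z = sqrt(85)*I (simple).

Each pole is a simple zero of Q(z) = z^4 + 139*z^2 + 4590, so Res(f, z₀) = P(z₀)/Q'(z₀) with P(z) = 4*z^2, Q'(z) = 4*z^3 + 278*z:
  Res(f, 3*sqrt(6)*I) = (-216)/(186*sqrt(6)*I) = 6*sqrt(6)*I/31
  Res(f, sqrt(85)*I) = (-340)/(-62*sqrt(85)*I) = -2*sqrt(85)*I/31

Sum of residues: 2*I*(-sqrt(85) + 3*sqrt(6))/31
∫_{-∞}^{∞} f(x) dx = 2πi · (2*I*(-sqrt(85) + 3*sqrt(6))/31) = 4*pi*(-3*sqrt(6) + sqrt(85))/31

Final answer: 4*pi*(-3*sqrt(6) + sqrt(85))/31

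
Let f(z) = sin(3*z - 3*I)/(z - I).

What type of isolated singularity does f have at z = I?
Let u = z - I. The argument of sin is 3*z - 3*I = 3u, so
  f = sin(3u)/u = ((3u) - (3u)^3/6 + ...)/u = 3 - (9/2)*u^2 + ...
The Laurent expansion about u = 0 has no negative powers; equivalently lim_{z→I} f(z) = 3 exists and is finite.
So the singularity is removable.

Final answer: removable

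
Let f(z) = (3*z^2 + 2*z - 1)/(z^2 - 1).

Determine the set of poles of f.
The singularities of f are the zeros of the denominator. Factoring,
  z^2 - 1 = (z - 1)*(z + 1)
so the candidates are z = 1, z = -1.

Check the numerator P(z) = 3*z^2 + 2*z - 1 at each one:
  P(1) = 4 ≠ 0, so z = 1 is a (simple) pole.
  P(-1) = 0, so the factor (z + 1) cancels and z = -1 is only a removable singularity, not a pole.

Poles of f: {1}

Final answer: {1}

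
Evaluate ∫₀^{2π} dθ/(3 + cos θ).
sqrt(2)*pi/2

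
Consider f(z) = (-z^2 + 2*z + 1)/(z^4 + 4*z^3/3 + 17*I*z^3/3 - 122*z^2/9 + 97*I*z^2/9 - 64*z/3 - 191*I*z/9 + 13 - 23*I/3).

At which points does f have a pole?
The singularities of f are the zeros of the denominator. Factoring,
  z^4 + 4*z^3/3 + 17*I*z^3/3 - 122*z^2/9 + 97*I*z^2/9 - 64*z/3 - 191*I*z/9 + 13 - 23*I/3 = (z - 1/3 + 2*I/3)*(z - 1/3 + 3*I)*(z - 1 + 2*I)*(z + 3)
so the candidates are z = 1/3 - 2*I/3, z = 1/3 - 3*I, z = 1 - 2*I, z = -3.

Check the numerator P(z) = -z^2 + 2*z + 1 at each one:
  P(1/3 - 2*I/3) = 2 - 8*I/9 ≠ 0, so z = 1/3 - 2*I/3 is a (simple) pole.
  P(1/3 - 3*I) = 95/9 - 4*I ≠ 0, so z = 1/3 - 3*I is a (simple) pole.
  P(1 - 2*I) = 6 ≠ 0, so z = 1 - 2*I is a (simple) pole.
  P(-3) = -14 ≠ 0, so z = -3 is a (simple) pole.

Poles of f: {-3, 1/3 - 3*I, 1/3 - 2*I/3, 1 - 2*I}

Final answer: {-3, 1/3 - 3*I, 1/3 - 2*I/3, 1 - 2*I}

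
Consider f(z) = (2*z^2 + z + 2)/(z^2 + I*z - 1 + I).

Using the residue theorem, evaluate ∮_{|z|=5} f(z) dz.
By the residue theorem, ∮_C f(z) dz = 2πi · (sum of the residues of f at the poles inside |z| = 5).

The denominator factors as (z + 1)*(z - 1 + I), so the singularities of f are simple poles at z = -1, z = 1 - I.
  |-1|² = 1 < 25 = 5², so this pole is inside the contour.
  |1 - I|² = 2 < 25 = 5², so this pole is inside the contour.

With P(z) = 2*z^2 + z + 2 and Q(z) = z^2 + I*z - 1 + I, each pole is simple, so Res(f, z₀) = P(z₀)/Q'(z₀) with Q'(z) = 2*z + I.
  Res(f, -1) = P(-1)/Q'(-1) = (3)/(-2 + I) = -6/5 - 3*I/5
  Res(f, 1 - I) = P(1 - I)/Q'(1 - I) = (3 - 5*I)/(2 - I) = 11/5 - 7*I/5

Sum of residues inside C: 1 - 2*I
∮_C f(z) dz = 2πi · (1 - 2*I) = pi*(4 + 2*I)

Final answer: pi*(4 + 2*I)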